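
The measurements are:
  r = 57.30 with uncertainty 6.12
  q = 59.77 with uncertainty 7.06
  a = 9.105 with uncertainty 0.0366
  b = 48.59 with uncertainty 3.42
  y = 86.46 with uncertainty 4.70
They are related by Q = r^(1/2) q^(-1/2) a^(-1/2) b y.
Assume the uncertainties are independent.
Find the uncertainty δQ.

Since Q is a product/quotient, work with relative uncertainties:
  (½·δr/r)² = (0.5×0.107)² = 0.00285;  (−½·δq/q)² = (-0.5×0.118)² = 0.00349;  (−½·δa/a)² = (-0.5×0.00402)² = 4.04e-06;  (1·δb/b)² = (1×0.0704)² = 0.00495;  (1·δy/y)² = (1×0.0544)² = 0.00296
δQ/Q = √(0.0143) = 0.119
Q = 1363, so δQ = 0.119 × 1363 = 163.

163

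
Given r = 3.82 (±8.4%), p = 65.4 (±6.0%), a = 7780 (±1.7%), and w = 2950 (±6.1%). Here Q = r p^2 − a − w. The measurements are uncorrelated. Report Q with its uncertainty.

5610 ± 2400

Let h = r·p^2 = 16300. δh/h = √((1·δr/r)² + (2·δp/p)²) = √(0.00706 + 0.0144) = 0.146, so δh = 2390.
Q = h − a − w: δQ = √(δh² + δa² + δw²) = √(5.73e+06 + 17500 + 32400) = 2400
Q = 5610.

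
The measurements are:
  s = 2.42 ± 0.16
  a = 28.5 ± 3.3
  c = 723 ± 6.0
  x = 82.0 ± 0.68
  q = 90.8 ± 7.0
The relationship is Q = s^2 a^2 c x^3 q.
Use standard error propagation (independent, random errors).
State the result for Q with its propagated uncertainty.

(1.72 ± 0.480) × 10^14

Products/powers → add relative errors in quadrature, weighted by exponent:
  (2·δs/s)² = (2×0.0661)² = 0.0175;  (2·δa/a)² = (2×0.116)² = 0.0536;  (1·δc/c)² = (1×0.00830)² = 6.89e-05;  (3·δx/x)² = (3×0.00829)² = 0.000619;  (1·δq/q)² = (1×0.0771)² = 0.00594
δQ/Q = √(0.0777) = 0.279
Q = 1.72e+14, so δQ = 0.279 × 1.72e+14 = 4.8e+13.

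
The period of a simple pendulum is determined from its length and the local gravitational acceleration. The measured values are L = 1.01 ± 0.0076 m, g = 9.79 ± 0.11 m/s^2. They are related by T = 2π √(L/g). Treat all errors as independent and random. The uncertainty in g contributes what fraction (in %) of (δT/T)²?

69.0%

(δT/T)² = (½·δL/L)² + (−½·δg/g)²
  L term: (0.5×0.00752)² = 1.42e-05
  g term: (-0.5×0.0112)² = 3.16e-05
Total = 4.57e-05. Share from g = 3.16e-05/4.57e-05 = 0.690.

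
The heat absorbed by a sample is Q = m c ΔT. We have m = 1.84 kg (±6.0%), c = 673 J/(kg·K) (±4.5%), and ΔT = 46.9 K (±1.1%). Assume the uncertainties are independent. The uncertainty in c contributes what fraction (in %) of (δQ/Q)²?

(δQ/Q)² = (1·δm/m)² + (1·δc/c)² + (1·δΔT/ΔT)²
  m term: (1×0.0600)² = 0.00360
  c term: (1×0.0450)² = 0.00202
  ΔT term: (1×0.0110)² = 0.000121
Total = 0.00575. Share from c = 0.00202/0.00575 = 0.352.

35.2%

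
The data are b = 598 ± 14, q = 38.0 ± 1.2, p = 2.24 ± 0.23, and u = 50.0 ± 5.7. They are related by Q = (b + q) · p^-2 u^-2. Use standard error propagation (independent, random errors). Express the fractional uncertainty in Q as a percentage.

30.8%

Let w = b + q = 636. δw = √(δb² + δq²) = √(196 + 1.44) = 14.1, so δw/w = 0.0221.
Q is then a monomial in w, p, u:
δQ/Q = √((δw/w)² + (-2·δp/p)² + (-2·δu/u)²) = √(0.000488 + 0.0422 + 0.0520) = 0.308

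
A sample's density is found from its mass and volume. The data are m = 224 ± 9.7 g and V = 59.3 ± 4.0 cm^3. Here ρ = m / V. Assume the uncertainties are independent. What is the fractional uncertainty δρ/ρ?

Since ρ is a product/quotient, work with relative uncertainties:
  (1·δm/m)² = (1×0.0433)² = 0.00188;  (-1·δV/V)² = (-1×0.0675)² = 0.00455
δρ/ρ = √(0.00643) = 0.0802

0.0802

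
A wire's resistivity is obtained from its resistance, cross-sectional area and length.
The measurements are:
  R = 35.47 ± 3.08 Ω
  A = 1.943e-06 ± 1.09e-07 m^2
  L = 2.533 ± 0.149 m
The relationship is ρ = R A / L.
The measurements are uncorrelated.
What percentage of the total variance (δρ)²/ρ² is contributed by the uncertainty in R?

53.3%

(δρ/ρ)² = (1·δR/R)² + (1·δA/A)² + (-1·δL/L)²
  R term: (1×0.0868)² = 0.00754
  A term: (1×0.0561)² = 0.00315
  L term: (-1×0.0588)² = 0.00346
Total = 0.0141. Share from R = 0.00754/0.0141 = 0.533.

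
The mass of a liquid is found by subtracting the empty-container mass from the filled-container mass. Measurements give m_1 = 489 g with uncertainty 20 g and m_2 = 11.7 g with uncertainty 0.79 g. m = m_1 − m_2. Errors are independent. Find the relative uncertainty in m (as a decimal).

Absolute uncertainties add in quadrature for a linear combination:
  (δm_1)² = 400;  (δm_2)² = 0.624
δm = √(401) = 20.0 g
m = 477 g, so δm/m = 20.0/477 = 0.0419.

0.0419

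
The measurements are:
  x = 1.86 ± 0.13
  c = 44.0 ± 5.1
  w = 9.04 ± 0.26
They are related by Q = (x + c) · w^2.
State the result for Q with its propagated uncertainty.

Let u = x + c = 45.9. δu = √(δx² + δc²) = √(0.0169 + 26.0) = 5.10, so δu/u = 0.111.
Q is then a monomial in u, w:
δQ/Q = √((δu/u)² + (2·δw/w)²) = √(0.0124 + 0.00331) = 0.125
Q = 3750, so δQ = 0.125 × 3750 = 469.

3750 ± 469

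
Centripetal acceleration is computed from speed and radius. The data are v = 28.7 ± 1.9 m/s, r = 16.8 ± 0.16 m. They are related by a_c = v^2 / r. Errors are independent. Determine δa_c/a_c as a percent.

13.3%

Relative error in a monomial: (δa_c/a_c)² = Σ (nᵢ · δxᵢ/xᵢ)².
  (2·δv/v)² = (2×0.0662)² = 0.0175;  (-1·δr/r)² = (-1×0.00952)² = 9.07e-05
δa_c/a_c = √(0.0176) = 0.133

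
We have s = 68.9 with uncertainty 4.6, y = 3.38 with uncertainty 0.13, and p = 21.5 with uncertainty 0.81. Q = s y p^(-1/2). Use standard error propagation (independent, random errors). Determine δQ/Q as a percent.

7.93%

Each factor contributes (exponent × relative error)² to (δQ/Q)²:
  (1·δs/s)² = (1×0.0668)² = 0.00446;  (1·δy/y)² = (1×0.0385)² = 0.00148;  (−½·δp/p)² = (-0.5×0.0377)² = 0.000355
δQ/Q = √(0.00629) = 0.0793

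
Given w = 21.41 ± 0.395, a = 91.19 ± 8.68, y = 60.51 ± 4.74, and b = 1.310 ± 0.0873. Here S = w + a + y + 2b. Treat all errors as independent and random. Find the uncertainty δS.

9.90

Absolute uncertainties add in quadrature for a linear combination:
  (δw)² = 0.156;  (δa)² = 75.3;  (δy)² = 22.5;  (2·δb)² = 0.0305
δS = √(98.0) = 9.90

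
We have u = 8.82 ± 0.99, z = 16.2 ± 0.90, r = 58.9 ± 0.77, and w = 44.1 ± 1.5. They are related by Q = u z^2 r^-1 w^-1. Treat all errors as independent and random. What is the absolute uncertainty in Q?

Relative error in a monomial: (δQ/Q)² = Σ (nᵢ · δxᵢ/xᵢ)².
  (1·δu/u)² = (1×0.112)² = 0.0126;  (2·δz/z)² = (2×0.0556)² = 0.0123;  (-1·δr/r)² = (-1×0.0131)² = 0.000171;  (-1·δw/w)² = (-1×0.0340)² = 0.00116
δQ/Q = √(0.0263) = 0.162
Q = 0.891, so δQ = 0.162 × 0.891 = 0.144.

0.144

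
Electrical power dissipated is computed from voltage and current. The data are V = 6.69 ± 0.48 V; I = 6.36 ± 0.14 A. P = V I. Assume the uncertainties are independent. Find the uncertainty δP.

Each factor contributes (exponent × relative error)² to (δP/P)²:
  (1·δV/V)² = (1×0.0717)² = 0.00515;  (1·δI/I)² = (1×0.0220)² = 0.000485
δP/P = √(0.00563) = 0.0750
P = 42.5 W, so δP = 0.0750 × 42.5 = 3.19 W.

3.19 W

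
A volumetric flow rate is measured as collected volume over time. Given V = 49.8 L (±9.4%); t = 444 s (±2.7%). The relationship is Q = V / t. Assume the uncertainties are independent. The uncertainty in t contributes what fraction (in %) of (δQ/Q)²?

7.62%

(δQ/Q)² = (1·δV/V)² + (-1·δt/t)²
  V term: (1×0.0940)² = 0.00884
  t term: (-1×0.0270)² = 0.000729
Total = 0.00957. Share from t = 0.000729/0.00957 = 0.0762.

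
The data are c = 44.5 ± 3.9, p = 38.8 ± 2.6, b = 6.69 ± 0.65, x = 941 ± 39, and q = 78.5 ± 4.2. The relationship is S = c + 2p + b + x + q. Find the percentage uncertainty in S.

3.46%

Absolute uncertainties add in quadrature for a linear combination:
  (δc)² = 15.2;  (2·δp)² = 27.0;  (δb)² = 0.423;  (δx)² = 1520;  (δq)² = 17.6
δS = √(1580) = 39.8
S = 1150, so δS/S = 39.8/1150 = 0.0346.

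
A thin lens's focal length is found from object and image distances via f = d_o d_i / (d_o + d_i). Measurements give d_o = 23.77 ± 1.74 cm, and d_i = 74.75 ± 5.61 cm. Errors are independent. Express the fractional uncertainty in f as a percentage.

∂f/∂d_o = (d_i/(d_o+d_i))² = 0.576;  ∂f/∂d_i = (d_o/(d_o+d_i))² = 0.0582
δf = √((∂f/∂d_o · δd_o)² + (∂f/∂d_i · δd_i)²) = √(1.00 + 0.107) = 1.05 cm
f = 18.03 cm, so δf/f = 1.05/18.03 = 0.0584.

5.84%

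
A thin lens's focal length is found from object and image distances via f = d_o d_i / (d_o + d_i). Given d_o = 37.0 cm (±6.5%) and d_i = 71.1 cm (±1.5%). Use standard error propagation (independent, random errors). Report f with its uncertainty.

24.3 ± 1.05 cm

∂f/∂d_o = (d_i/(d_o+d_i))² = 0.433;  ∂f/∂d_i = (d_o/(d_o+d_i))² = 0.117
δf = √((∂f/∂d_o · δd_o)² + (∂f/∂d_i · δd_i)²) = √(1.08 + 0.0156) = 1.05 cm
f = 24.3 cm.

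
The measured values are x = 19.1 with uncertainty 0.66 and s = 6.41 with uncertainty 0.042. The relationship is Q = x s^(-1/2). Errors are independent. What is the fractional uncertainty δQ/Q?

For a monomial Q ∝ x, s^(-1/2), fractional errors add in quadrature:
  (1·δx/x)² = (1×0.0346)² = 0.00119;  (−½·δs/s)² = (-0.5×0.00655)² = 1.07e-05
δQ/Q = √(0.00120) = 0.0347

0.0347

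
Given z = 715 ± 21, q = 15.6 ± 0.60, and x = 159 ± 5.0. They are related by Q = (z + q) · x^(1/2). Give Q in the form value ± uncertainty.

9210 ± 302

Let u = z + q = 731. δu = √(δz² + δq²) = √(441 + 0.360) = 21.0, so δu/u = 0.0288.
Q is then a monomial in u, x:
δQ/Q = √((δu/u)² + (½·δx/x)²) = √(0.000827 + 0.000247) = 0.0328
Q = 9210, so δQ = 0.0328 × 9210 = 302.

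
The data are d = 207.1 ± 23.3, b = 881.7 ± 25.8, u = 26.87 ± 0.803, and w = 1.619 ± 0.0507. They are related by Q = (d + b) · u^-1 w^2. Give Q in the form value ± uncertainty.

106.2 ± 8.11

Let h = d + b = 1089. δh = √(δd² + δb²) = √(543 + 666) = 34.8, so δh/h = 0.0319.
Q is then a monomial in h, u, w:
δQ/Q = √((δh/h)² + (-1·δu/u)² + (2·δw/w)²) = √(0.00102 + 0.000893 + 0.00392) = 0.0764
Q = 106.2, so δQ = 0.0764 × 106.2 = 8.11.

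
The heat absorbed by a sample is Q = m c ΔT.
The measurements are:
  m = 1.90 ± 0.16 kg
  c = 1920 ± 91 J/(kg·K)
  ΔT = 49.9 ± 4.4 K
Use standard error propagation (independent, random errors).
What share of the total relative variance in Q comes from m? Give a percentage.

(δQ/Q)² = (1·δm/m)² + (1·δc/c)² + (1·δΔT/ΔT)²
  m term: (1×0.0842)² = 0.00709
  c term: (1×0.0474)² = 0.00225
  ΔT term: (1×0.0882)² = 0.00778
Total = 0.0171. Share from m = 0.00709/0.0171 = 0.414.

41.4%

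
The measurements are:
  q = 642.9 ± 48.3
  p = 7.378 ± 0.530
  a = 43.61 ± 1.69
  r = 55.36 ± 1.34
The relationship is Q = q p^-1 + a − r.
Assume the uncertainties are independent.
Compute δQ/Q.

0.124

Let w = q·p^-1 = 87.14. δw/w = √((1·δq/q)² + (-1·δp/p)²) = √(0.00564 + 0.00516) = 0.104, so δw = 9.06.
Q = w + a − r: δQ = √(δw² + δa² + δr²) = √(82.0 + 2.86 + 1.80) = 9.31
Q = 75.39, so δQ/Q = 9.31/75.39 = 0.124.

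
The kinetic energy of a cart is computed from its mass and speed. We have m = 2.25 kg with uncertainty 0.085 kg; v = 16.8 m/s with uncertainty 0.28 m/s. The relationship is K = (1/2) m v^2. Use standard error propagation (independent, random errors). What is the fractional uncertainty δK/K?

Relative error in a monomial: (δK/K)² = Σ (nᵢ · δxᵢ/xᵢ)².
  (1·δm/m)² = (1×0.0378)² = 0.00143;  (2·δv/v)² = (2×0.0167)² = 0.00111
δK/K = √(0.00254) = 0.0504

0.0504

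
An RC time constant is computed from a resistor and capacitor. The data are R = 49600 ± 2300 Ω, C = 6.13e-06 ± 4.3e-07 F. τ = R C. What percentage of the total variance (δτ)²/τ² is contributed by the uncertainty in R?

(δτ/τ)² = (1·δR/R)² + (1·δC/C)²
  R term: (1×0.0464)² = 0.00215
  C term: (1×0.0701)² = 0.00492
Total = 0.00707. Share from R = 0.00215/0.00707 = 0.304.

30.4%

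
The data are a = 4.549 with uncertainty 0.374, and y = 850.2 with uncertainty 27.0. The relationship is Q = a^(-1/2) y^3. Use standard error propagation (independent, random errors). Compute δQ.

For a monomial Q ∝ a^(-1/2), y^3, fractional errors add in quadrature:
  (−½·δa/a)² = (-0.5×0.0822)² = 0.00169;  (3·δy/y)² = (3×0.0318)² = 0.00908
δQ/Q = √(0.0108) = 0.104
Q = 2.881e+08, so δQ = 0.104 × 2.881e+08 = 2.99e+07.

2.99e+07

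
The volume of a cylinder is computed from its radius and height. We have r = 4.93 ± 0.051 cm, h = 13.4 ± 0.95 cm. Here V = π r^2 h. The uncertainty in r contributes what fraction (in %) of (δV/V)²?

(δV/V)² = (2·δr/r)² + (1·δh/h)²
  r term: (2×0.0103)² = 0.000428
  h term: (1×0.0709)² = 0.00503
Total = 0.00545. Share from r = 0.000428/0.00545 = 0.0785.

7.85%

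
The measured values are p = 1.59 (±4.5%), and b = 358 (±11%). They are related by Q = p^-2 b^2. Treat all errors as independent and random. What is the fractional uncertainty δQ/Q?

0.238

Relative error in a monomial: (δQ/Q)² = Σ (nᵢ · δxᵢ/xᵢ)².
  (-2·δp/p)² = (-2×0.0450)² = 0.00810;  (2·δb/b)² = (2×0.110)² = 0.0484
δQ/Q = √(0.0565) = 0.238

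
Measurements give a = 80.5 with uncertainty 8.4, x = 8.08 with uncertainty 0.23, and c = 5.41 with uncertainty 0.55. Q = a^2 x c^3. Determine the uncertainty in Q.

3.07e+06

Each factor contributes (exponent × relative error)² to (δQ/Q)²:
  (2·δa/a)² = (2×0.104)² = 0.0436;  (1·δx/x)² = (1×0.0285)² = 0.000810;  (3·δc/c)² = (3×0.102)² = 0.0930
δQ/Q = √(0.137) = 0.371
Q = 8.29e+06, so δQ = 0.371 × 8.29e+06 = 3.07e+06.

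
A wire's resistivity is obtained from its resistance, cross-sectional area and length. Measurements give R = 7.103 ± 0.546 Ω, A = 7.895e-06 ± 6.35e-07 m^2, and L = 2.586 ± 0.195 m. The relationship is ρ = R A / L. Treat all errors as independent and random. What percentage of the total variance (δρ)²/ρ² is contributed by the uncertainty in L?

31.5%

(δρ/ρ)² = (1·δR/R)² + (1·δA/A)² + (-1·δL/L)²
  R term: (1×0.0769)² = 0.00591
  A term: (1×0.0804)² = 0.00647
  L term: (-1×0.0754)² = 0.00569
Total = 0.0181. Share from L = 0.00569/0.0181 = 0.315.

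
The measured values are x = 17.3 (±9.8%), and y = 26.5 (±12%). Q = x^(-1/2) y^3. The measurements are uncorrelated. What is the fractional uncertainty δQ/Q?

0.363

Products/powers → add relative errors in quadrature, weighted by exponent:
  (−½·δx/x)² = (-0.5×0.0980)² = 0.00240;  (3·δy/y)² = (3×0.120)² = 0.130
δQ/Q = √(0.132) = 0.363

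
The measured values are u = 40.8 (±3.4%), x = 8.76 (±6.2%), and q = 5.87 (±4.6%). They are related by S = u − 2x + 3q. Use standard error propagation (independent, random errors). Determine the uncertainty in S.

Absolute uncertainties add in quadrature for a linear combination:
  (δu)² = 1.92;  (2·δx)² = 1.18;  (3·δq)² = 0.656
δS = √(3.76) = 1.94

1.94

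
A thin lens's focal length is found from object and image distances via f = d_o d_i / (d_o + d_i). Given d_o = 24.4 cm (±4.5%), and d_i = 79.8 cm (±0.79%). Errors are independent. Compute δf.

0.645 cm

∂f/∂d_o = (d_i/(d_o+d_i))² = 0.587;  ∂f/∂d_i = (d_o/(d_o+d_i))² = 0.0548
δf = √((∂f/∂d_o · δd_o)² + (∂f/∂d_i · δd_i)²) = √(0.415 + 0.00119) = 0.645 cm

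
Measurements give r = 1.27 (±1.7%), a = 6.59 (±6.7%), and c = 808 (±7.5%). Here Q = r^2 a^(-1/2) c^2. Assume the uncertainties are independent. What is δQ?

64600

For a monomial Q ∝ r^2, a^(-1/2), c^2, fractional errors add in quadrature:
  (2·δr/r)² = (2×0.0170)² = 0.00116;  (−½·δa/a)² = (-0.5×0.0670)² = 0.00112;  (2·δc/c)² = (2×0.0750)² = 0.0225
δQ/Q = √(0.0248) = 0.157
Q = 4.1e+05, so δQ = 0.157 × 4.1e+05 = 64600.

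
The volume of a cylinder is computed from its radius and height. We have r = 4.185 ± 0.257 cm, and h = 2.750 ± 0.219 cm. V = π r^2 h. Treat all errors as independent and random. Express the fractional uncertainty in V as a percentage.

Since V is a product/quotient, work with relative uncertainties:
  (2·δr/r)² = (2×0.0614)² = 0.0151;  (1·δh/h)² = (1×0.0796)² = 0.00634
δV/V = √(0.0214) = 0.146

14.6%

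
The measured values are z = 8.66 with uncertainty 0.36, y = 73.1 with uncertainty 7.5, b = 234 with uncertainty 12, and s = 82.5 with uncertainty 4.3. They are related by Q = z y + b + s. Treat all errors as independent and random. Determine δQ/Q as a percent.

7.50%

Let p = z·y = 633. δp/p = √((1·δz/z)² + (1·δy/y)²) = √(0.00173 + 0.0105) = 0.111, so δp = 70.1.
Q = p + b + s: δQ = √(δp² + δb² + δs²) = √(4910 + 144 + 18.5) = 71.2
Q = 950, so δQ/Q = 71.2/950 = 0.0750.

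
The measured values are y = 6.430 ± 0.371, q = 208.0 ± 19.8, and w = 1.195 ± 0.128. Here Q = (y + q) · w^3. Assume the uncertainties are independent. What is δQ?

Let u = y + q = 214.4. δu = √(δy² + δq²) = √(0.138 + 392) = 19.8, so δu/u = 0.0924.
Q is then a monomial in u, w:
δQ/Q = √((δu/u)² + (3·δw/w)²) = √(0.00853 + 0.103) = 0.334
Q = 365.9, so δQ = 0.334 × 365.9 = 122.

122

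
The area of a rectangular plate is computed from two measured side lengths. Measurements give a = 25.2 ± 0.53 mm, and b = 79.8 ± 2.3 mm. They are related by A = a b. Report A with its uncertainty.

For a monomial A ∝ a, b, fractional errors add in quadrature:
  (1·δa/a)² = (1×0.0210)² = 0.000442;  (1·δb/b)² = (1×0.0288)² = 0.000831
δA/A = √(0.00127) = 0.0357
A = 2010 mm^2, so δA = 0.0357 × 2010 = 71.8 mm^2.

2010 ± 71.8 mm^2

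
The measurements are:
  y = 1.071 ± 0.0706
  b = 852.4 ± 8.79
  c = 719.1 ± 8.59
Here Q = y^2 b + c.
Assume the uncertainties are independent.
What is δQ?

Let p = y^2·b = 977.7. δp/p = √((2·δy/y)² + (1·δb/b)²) = √(0.0174 + 0.000106) = 0.132, so δp = 129.
Q = p + c: δQ = √(δp² + δc²) = √(16700 + 73.8) = 130

130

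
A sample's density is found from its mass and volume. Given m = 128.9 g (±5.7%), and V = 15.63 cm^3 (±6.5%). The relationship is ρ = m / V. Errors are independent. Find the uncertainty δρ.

Since ρ is a product/quotient, work with relative uncertainties:
  (1·δm/m)² = (1×0.0570)² = 0.00325;  (-1·δV/V)² = (-1×0.0650)² = 0.00423
δρ/ρ = √(0.00747) = 0.0865
ρ = 8.247 g/cm^3, so δρ = 0.0865 × 8.247 = 0.713 g/cm^3.

0.713 g/cm^3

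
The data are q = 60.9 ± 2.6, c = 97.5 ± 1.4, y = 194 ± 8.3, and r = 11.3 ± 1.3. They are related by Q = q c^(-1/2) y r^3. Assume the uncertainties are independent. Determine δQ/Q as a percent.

Q is a product of powers, so relative uncertainties combine in quadrature:
  (1·δq/q)² = (1×0.0427)² = 0.00182;  (−½·δc/c)² = (-0.5×0.0144)² = 5.15e-05;  (1·δy/y)² = (1×0.0428)² = 0.00183;  (3·δr/r)² = (3×0.115)² = 0.119
δQ/Q = √(0.123) = 0.350

35.0%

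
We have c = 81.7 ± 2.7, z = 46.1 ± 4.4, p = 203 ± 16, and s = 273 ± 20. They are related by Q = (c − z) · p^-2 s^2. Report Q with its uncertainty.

64.4 ± 16.7

Let u = c − z = 35.6. δu = √(δc² + δz²) = √(7.29 + 19.4) = 5.16, so δu/u = 0.145.
Q is then a monomial in u, p, s:
δQ/Q = √((δu/u)² + (-2·δp/p)² + (2·δs/s)²) = √(0.0210 + 0.0248 + 0.0215) = 0.260
Q = 64.4, so δQ = 0.260 × 64.4 = 16.7.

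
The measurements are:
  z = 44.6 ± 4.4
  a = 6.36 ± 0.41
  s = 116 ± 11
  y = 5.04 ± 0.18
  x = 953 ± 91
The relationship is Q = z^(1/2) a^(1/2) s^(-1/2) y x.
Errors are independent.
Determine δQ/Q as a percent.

12.7%

For a monomial Q ∝ z^(1/2), a^(1/2), s^(-1/2), y, x, fractional errors add in quadrature:
  (½·δz/z)² = (0.5×0.0987)² = 0.00243;  (½·δa/a)² = (0.5×0.0645)² = 0.00104;  (−½·δs/s)² = (-0.5×0.0948)² = 0.00225;  (1·δy/y)² = (1×0.0357)² = 0.00128;  (1·δx/x)² = (1×0.0955)² = 0.00912
δQ/Q = √(0.0161) = 0.127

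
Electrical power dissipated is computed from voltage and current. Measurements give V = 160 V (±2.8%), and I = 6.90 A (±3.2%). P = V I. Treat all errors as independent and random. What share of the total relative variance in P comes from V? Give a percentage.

43.4%

(δP/P)² = (1·δV/V)² + (1·δI/I)²
  V term: (1×0.0280)² = 0.000784
  I term: (1×0.0320)² = 0.00102
Total = 0.00181. Share from V = 0.000784/0.00181 = 0.434.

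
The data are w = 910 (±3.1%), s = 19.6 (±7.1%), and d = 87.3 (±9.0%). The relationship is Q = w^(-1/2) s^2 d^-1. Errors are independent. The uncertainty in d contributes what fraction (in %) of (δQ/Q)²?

28.4%

(δQ/Q)² = (−½·δw/w)² + (2·δs/s)² + (-1·δd/d)²
  w term: (-0.5×0.0310)² = 0.000240
  s term: (2×0.0710)² = 0.0202
  d term: (-1×0.0900)² = 0.00810
Total = 0.0285. Share from d = 0.00810/0.0285 = 0.284.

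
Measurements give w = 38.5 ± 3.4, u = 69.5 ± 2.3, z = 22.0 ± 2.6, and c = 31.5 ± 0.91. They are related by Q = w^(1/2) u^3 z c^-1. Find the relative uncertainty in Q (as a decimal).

0.163

Each factor contributes (exponent × relative error)² to (δQ/Q)²:
  (½·δw/w)² = (0.5×0.0883)² = 0.00195;  (3·δu/u)² = (3×0.0331)² = 0.00986;  (1·δz/z)² = (1×0.118)² = 0.0140;  (-1·δc/c)² = (-1×0.0289)² = 0.000835
δQ/Q = √(0.0266) = 0.163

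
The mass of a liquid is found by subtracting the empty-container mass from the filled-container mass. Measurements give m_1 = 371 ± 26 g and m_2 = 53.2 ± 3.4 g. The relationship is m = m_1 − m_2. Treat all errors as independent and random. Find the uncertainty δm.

26.2 g

Each term contributes (cᵢ δxᵢ)² to (δm)²:
  (δm_1)² = 676;  (δm_2)² = 11.6
δm = √(688) = 26.2 g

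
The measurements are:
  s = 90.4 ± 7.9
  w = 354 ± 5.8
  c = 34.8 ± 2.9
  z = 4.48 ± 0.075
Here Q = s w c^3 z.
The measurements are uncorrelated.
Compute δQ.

For a monomial Q ∝ s, w, c^3, z, fractional errors add in quadrature:
  (1·δs/s)² = (1×0.0874)² = 0.00764;  (1·δw/w)² = (1×0.0164)² = 0.000268;  (3·δc/c)² = (3×0.0833)² = 0.0625;  (1·δz/z)² = (1×0.0167)² = 0.000280
δQ/Q = √(0.0707) = 0.266
Q = 6.04e+09, so δQ = 0.266 × 6.04e+09 = 1.61e+09.

1.61e+09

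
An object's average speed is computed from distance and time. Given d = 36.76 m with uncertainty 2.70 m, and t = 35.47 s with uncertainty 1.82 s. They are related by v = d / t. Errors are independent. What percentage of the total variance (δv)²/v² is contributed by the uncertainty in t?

32.8%

(δv/v)² = (1·δd/d)² + (-1·δt/t)²
  d term: (1×0.0734)² = 0.00539
  t term: (-1×0.0513)² = 0.00263
Total = 0.00803. Share from t = 0.00263/0.00803 = 0.328.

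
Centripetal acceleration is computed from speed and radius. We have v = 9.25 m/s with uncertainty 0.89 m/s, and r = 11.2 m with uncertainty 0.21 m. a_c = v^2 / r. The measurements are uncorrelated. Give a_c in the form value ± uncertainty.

For a monomial a_c ∝ v^2, r^-1, fractional errors add in quadrature:
  (2·δv/v)² = (2×0.0962)² = 0.0370;  (-1·δr/r)² = (-1×0.0187)² = 0.000352
δa_c/a_c = √(0.0374) = 0.193
a_c = 7.64 m/s^2, so δa_c = 0.193 × 7.64 = 1.48 m/s^2.

7.64 ± 1.48 m/s^2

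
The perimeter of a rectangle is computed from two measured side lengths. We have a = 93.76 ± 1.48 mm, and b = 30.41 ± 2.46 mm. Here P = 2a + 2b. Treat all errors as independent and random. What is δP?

5.74 mm

P is a linear combination, so absolute uncertainties add in quadrature:
  (2·δa)² = 8.76;  (2·δb)² = 24.2
δP = √(33.0) = 5.74 mm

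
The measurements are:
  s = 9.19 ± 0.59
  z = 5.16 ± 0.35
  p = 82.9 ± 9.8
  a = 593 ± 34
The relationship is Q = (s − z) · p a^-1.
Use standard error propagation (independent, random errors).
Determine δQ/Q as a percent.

Let u = s − z = 4.03. δu = √(δs² + δz²) = √(0.348 + 0.122) = 0.686, so δu/u = 0.170.
Q is then a monomial in u, p, a:
δQ/Q = √((δu/u)² + (1·δp/p)² + (-1·δa/a)²) = √(0.0290 + 0.0140 + 0.00329) = 0.215

21.5%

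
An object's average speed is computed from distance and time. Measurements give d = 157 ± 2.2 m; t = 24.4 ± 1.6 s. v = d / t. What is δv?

0.431 m/s

v is a product of powers, so relative uncertainties combine in quadrature:
  (1·δd/d)² = (1×0.0140)² = 0.000196;  (-1·δt/t)² = (-1×0.0656)² = 0.00430
δv/v = √(0.00450) = 0.0671
v = 6.43 m/s, so δv = 0.0671 × 6.43 = 0.431 m/s.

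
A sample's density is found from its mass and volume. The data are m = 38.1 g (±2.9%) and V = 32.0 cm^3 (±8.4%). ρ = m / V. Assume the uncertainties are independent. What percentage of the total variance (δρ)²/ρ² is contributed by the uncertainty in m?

10.6%

(δρ/ρ)² = (1·δm/m)² + (-1·δV/V)²
  m term: (1×0.0290)² = 0.000841
  V term: (-1×0.0840)² = 0.00706
Total = 0.00790. Share from m = 0.000841/0.00790 = 0.106.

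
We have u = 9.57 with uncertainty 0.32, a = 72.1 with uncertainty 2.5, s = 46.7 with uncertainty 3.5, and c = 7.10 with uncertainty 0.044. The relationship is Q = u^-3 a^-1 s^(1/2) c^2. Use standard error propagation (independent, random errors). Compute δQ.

Each factor contributes (exponent × relative error)² to (δQ/Q)²:
  (-3·δu/u)² = (-3×0.0334)² = 0.0101;  (-1·δa/a)² = (-1×0.0347)² = 0.00120;  (½·δs/s)² = (0.5×0.0749)² = 0.00140;  (2·δc/c)² = (2×0.00620)² = 0.000154
δQ/Q = √(0.0128) = 0.113
Q = 0.00545, so δQ = 0.113 × 0.00545 = 0.000617.

0.000617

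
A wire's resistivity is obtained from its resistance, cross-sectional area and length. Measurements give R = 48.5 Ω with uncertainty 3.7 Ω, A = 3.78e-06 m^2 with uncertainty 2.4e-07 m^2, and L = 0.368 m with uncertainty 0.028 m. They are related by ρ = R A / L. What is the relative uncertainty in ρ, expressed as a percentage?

Relative error in a monomial: (δρ/ρ)² = Σ (nᵢ · δxᵢ/xᵢ)².
  (1·δR/R)² = (1×0.0763)² = 0.00582;  (1·δA/A)² = (1×0.0635)² = 0.00403;  (-1·δL/L)² = (-1×0.0761)² = 0.00579
δρ/ρ = √(0.0156) = 0.125

12.5%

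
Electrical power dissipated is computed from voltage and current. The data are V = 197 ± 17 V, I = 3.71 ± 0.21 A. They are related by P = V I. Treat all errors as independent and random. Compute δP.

For a monomial P ∝ V, I, fractional errors add in quadrature:
  (1·δV/V)² = (1×0.0863)² = 0.00745;  (1·δI/I)² = (1×0.0566)² = 0.00320
δP/P = √(0.0107) = 0.103
P = 731 W, so δP = 0.103 × 731 = 75.4 W.

75.4 W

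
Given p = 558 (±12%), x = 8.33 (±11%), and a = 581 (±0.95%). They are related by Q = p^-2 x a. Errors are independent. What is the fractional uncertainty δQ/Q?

0.264

Relative error in a monomial: (δQ/Q)² = Σ (nᵢ · δxᵢ/xᵢ)².
  (-2·δp/p)² = (-2×0.120)² = 0.0576;  (1·δx/x)² = (1×0.110)² = 0.0121;  (1·δa/a)² = (1×0.00950)² = 9.02e-05
δQ/Q = √(0.0698) = 0.264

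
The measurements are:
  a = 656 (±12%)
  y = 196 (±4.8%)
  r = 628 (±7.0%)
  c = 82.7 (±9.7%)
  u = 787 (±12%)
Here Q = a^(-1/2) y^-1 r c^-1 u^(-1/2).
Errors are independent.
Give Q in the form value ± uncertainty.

(5.39 ± 0.832) × 10^-5

Each factor contributes (exponent × relative error)² to (δQ/Q)²:
  (−½·δa/a)² = (-0.5×0.120)² = 0.00360;  (-1·δy/y)² = (-1×0.0480)² = 0.00230;  (1·δr/r)² = (1×0.0700)² = 0.00490;  (-1·δc/c)² = (-1×0.0970)² = 0.00941;  (−½·δu/u)² = (-0.5×0.120)² = 0.00360
δQ/Q = √(0.0238) = 0.154
Q = 5.39e-05, so δQ = 0.154 × 5.39e-05 = 8.32e-06.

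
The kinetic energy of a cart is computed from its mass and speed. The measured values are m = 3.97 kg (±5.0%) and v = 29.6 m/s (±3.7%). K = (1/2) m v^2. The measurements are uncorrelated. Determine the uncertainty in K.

155 J

For a monomial K ∝ m, v^2, fractional errors add in quadrature:
  (1·δm/m)² = (1×0.0500)² = 0.00250;  (2·δv/v)² = (2×0.0370)² = 0.00548
δK/K = √(0.00798) = 0.0893
K = 1740 J, so δK = 0.0893 × 1740 = 155 J.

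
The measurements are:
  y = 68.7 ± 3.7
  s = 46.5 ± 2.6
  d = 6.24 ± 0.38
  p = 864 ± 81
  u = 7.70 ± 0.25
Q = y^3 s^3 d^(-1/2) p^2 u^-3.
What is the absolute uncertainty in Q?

6.74e+12

Products/powers → add relative errors in quadrature, weighted by exponent:
  (3·δy/y)² = (3×0.0539)² = 0.0261;  (3·δs/s)² = (3×0.0559)² = 0.0281;  (−½·δd/d)² = (-0.5×0.0609)² = 0.000927;  (2·δp/p)² = (2×0.0938)² = 0.0352;  (-3·δu/u)² = (-3×0.0325)² = 0.00949
δQ/Q = √(0.0998) = 0.316
Q = 2.13e+13, so δQ = 0.316 × 2.13e+13 = 6.74e+12.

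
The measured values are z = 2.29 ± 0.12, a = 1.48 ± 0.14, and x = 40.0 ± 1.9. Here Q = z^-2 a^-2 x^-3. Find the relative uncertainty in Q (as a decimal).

0.259

Each factor contributes (exponent × relative error)² to (δQ/Q)²:
  (-2·δz/z)² = (-2×0.0524)² = 0.0110;  (-2·δa/a)² = (-2×0.0946)² = 0.0358;  (-3·δx/x)² = (-3×0.0475)² = 0.0203
δQ/Q = √(0.0671) = 0.259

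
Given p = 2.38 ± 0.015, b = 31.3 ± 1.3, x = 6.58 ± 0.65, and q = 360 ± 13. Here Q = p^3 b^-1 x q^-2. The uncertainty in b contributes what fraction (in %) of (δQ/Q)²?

(δQ/Q)² = (3·δp/p)² + (-1·δb/b)² + (1·δx/x)² + (-2·δq/q)²
  p term: (3×0.00630)² = 0.000357
  b term: (-1×0.0415)² = 0.00173
  x term: (1×0.0988)² = 0.00976
  q term: (-2×0.0361)² = 0.00522
Total = 0.0171. Share from b = 0.00173/0.0171 = 0.101.

10.1%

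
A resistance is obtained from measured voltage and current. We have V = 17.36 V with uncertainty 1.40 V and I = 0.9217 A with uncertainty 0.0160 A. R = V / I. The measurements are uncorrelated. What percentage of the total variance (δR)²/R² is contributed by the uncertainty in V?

95.6%

(δR/R)² = (1·δV/V)² + (-1·δI/I)²
  V term: (1×0.0806)² = 0.00650
  I term: (-1×0.0174)² = 0.000301
Total = 0.00680. Share from V = 0.00650/0.00680 = 0.956.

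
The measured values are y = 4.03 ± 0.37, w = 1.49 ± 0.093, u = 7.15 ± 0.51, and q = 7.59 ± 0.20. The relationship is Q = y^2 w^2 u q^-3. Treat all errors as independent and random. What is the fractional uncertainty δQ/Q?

0.246

For a monomial Q ∝ y^2, w^2, u, q^-3, fractional errors add in quadrature:
  (2·δy/y)² = (2×0.0918)² = 0.0337;  (2·δw/w)² = (2×0.0624)² = 0.0156;  (1·δu/u)² = (1×0.0713)² = 0.00509;  (-3·δq/q)² = (-3×0.0264)² = 0.00625
δQ/Q = √(0.0606) = 0.246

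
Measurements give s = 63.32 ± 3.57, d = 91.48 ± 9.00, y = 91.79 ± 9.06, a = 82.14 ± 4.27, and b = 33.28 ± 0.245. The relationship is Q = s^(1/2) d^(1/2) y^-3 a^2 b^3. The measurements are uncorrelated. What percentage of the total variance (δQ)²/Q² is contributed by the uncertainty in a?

10.6%

(δQ/Q)² = (½·δs/s)² + (½·δd/d)² + (-3·δy/y)² + (2·δa/a)² + (3·δb/b)²
  s term: (0.5×0.0564)² = 0.000795
  d term: (0.5×0.0984)² = 0.00242
  y term: (-3×0.0987)² = 0.0877
  a term: (2×0.0520)² = 0.0108
  b term: (3×0.00736)² = 0.000488
Total = 0.102. Share from a = 0.0108/0.102 = 0.106.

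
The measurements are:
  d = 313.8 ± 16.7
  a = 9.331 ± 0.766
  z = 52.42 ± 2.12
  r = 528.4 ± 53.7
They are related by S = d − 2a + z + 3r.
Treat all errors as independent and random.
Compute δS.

For a sum/difference, combine absolute errors in quadrature:
  (δd)² = 279;  (2·δa)² = 2.35;  (δz)² = 4.49;  (3·δr)² = 26000
δS = √(26200) = 162

162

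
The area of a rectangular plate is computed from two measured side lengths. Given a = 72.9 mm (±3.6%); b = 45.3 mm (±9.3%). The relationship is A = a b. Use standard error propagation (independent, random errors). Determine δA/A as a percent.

9.97%

Each factor contributes (exponent × relative error)² to (δA/A)²:
  (1·δa/a)² = (1×0.0360)² = 0.00130;  (1·δb/b)² = (1×0.0930)² = 0.00865
δA/A = √(0.00995) = 0.0997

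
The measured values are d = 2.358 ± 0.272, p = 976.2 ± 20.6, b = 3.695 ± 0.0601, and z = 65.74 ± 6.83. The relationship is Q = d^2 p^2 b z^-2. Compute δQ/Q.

0.314

Products/powers → add relative errors in quadrature, weighted by exponent:
  (2·δd/d)² = (2×0.115)² = 0.0532;  (2·δp/p)² = (2×0.0211)² = 0.00178;  (1·δb/b)² = (1×0.0163)² = 0.000265;  (-2·δz/z)² = (-2×0.104)² = 0.0432
δQ/Q = √(0.0984) = 0.314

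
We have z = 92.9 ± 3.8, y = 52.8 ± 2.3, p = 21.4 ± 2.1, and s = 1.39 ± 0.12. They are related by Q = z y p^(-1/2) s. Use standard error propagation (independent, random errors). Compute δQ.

171

Q is a product of powers, so relative uncertainties combine in quadrature:
  (1·δz/z)² = (1×0.0409)² = 0.00167;  (1·δy/y)² = (1×0.0436)² = 0.00190;  (−½·δp/p)² = (-0.5×0.0981)² = 0.00241;  (1·δs/s)² = (1×0.0863)² = 0.00745
δQ/Q = √(0.0134) = 0.116
Q = 1470, so δQ = 0.116 × 1470 = 171.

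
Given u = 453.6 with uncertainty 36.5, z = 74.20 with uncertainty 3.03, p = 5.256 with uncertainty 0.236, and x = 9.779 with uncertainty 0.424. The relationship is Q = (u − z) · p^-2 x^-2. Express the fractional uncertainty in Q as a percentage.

15.8%

Let w = u − z = 379.4. δw = √(δu² + δz²) = √(1330 + 9.18) = 36.6, so δw/w = 0.0965.
Q is then a monomial in w, p, x:
δQ/Q = √((δw/w)² + (-2·δp/p)² + (-2·δx/x)²) = √(0.00932 + 0.00806 + 0.00752) = 0.158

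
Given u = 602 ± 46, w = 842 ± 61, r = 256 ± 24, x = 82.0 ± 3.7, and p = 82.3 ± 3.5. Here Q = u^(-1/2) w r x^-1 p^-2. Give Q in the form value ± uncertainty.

Since Q is a product/quotient, work with relative uncertainties:
  (−½·δu/u)² = (-0.5×0.0764)² = 0.00146;  (1·δw/w)² = (1×0.0724)² = 0.00525;  (1·δr/r)² = (1×0.0938)² = 0.00879;  (-1·δx/x)² = (-1×0.0451)² = 0.00204;  (-2·δp/p)² = (-2×0.0425)² = 0.00723
δQ/Q = √(0.0248) = 0.157
Q = 0.0158, so δQ = 0.157 × 0.0158 = 0.00249.

0.0158 ± 0.00249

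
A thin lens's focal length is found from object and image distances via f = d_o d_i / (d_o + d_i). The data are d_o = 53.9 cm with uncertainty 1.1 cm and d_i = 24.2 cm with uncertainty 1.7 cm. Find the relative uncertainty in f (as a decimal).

0.0489

∂f/∂d_o = (d_i/(d_o+d_i))² = 0.0960;  ∂f/∂d_i = (d_o/(d_o+d_i))² = 0.476
δf = √((∂f/∂d_o · δd_o)² + (∂f/∂d_i · δd_i)²) = √(0.0112 + 0.656) = 0.817 cm
f = 16.7 cm, so δf/f = 0.817/16.7 = 0.0489.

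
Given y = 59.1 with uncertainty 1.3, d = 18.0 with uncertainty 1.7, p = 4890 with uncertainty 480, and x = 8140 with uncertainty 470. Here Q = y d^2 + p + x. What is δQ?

3700

Let w = y·d^2 = 19100. δw/w = √((1·δy/y)² + (2·δd/d)²) = √(0.000484 + 0.0357) = 0.190, so δw = 3640.
Q = w + p + x: δQ = √(δw² + δp² + δx²) = √(1.33e+07 + 2.3e+05 + 2.21e+05) = 3700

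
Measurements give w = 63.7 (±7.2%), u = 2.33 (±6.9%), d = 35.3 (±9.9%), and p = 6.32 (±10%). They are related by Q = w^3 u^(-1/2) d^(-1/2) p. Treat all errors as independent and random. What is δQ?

Since Q is a product/quotient, work with relative uncertainties:
  (3·δw/w)² = (3×0.0720)² = 0.0467;  (−½·δu/u)² = (-0.5×0.0690)² = 0.00119;  (−½·δd/d)² = (-0.5×0.0990)² = 0.00245;  (1·δp/p)² = (1×0.100)² = 0.0100
δQ/Q = √(0.0603) = 0.246
Q = 1.8e+05, so δQ = 0.246 × 1.8e+05 = 44200.

44200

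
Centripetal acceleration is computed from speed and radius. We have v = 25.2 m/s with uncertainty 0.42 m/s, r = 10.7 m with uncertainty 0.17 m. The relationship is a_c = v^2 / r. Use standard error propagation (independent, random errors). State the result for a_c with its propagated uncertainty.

Products/powers → add relative errors in quadrature, weighted by exponent:
  (2·δv/v)² = (2×0.0167)² = 0.00111;  (-1·δr/r)² = (-1×0.0159)² = 0.000252
δa_c/a_c = √(0.00136) = 0.0369
a_c = 59.3 m/s^2, so δa_c = 0.0369 × 59.3 = 2.19 m/s^2.

59.3 ± 2.19 m/s^2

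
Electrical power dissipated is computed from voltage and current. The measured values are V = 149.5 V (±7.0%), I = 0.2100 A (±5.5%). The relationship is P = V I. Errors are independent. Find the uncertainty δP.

P is a product of powers, so relative uncertainties combine in quadrature:
  (1·δV/V)² = (1×0.0700)² = 0.00490;  (1·δI/I)² = (1×0.0550)² = 0.00302
δP/P = √(0.00793) = 0.0890
P = 31.39 W, so δP = 0.0890 × 31.39 = 2.79 W.

2.79 W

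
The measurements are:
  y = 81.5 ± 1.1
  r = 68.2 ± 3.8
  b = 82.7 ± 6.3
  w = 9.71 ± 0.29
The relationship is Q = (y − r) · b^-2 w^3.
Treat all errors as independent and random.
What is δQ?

Let u = y − r = 13.3. δu = √(δy² + δr²) = √(1.21 + 14.4) = 3.96, so δu/u = 0.297.
Q is then a monomial in u, b, w:
δQ/Q = √((δu/u)² + (-2·δb/b)² + (3·δw/w)²) = √(0.0885 + 0.0232 + 0.00803) = 0.346
Q = 1.78, so δQ = 0.346 × 1.78 = 0.616.

0.616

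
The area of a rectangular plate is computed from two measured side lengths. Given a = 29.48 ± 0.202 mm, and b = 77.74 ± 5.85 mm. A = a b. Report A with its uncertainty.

Since A is a product/quotient, work with relative uncertainties:
  (1·δa/a)² = (1×0.00685)² = 4.7e-05;  (1·δb/b)² = (1×0.0753)² = 0.00566
δA/A = √(0.00571) = 0.0756
A = 2292 mm^2, so δA = 0.0756 × 2292 = 173 mm^2.

2292 ± 173 mm^2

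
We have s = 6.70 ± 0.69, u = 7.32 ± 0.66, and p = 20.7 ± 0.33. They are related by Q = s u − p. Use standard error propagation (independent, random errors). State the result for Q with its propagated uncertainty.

Let w = s·u = 49.0. δw/w = √((1·δs/s)² + (1·δu/u)²) = √(0.0106 + 0.00813) = 0.137, so δw = 6.71.
Q = w − p: δQ = √(δw² + δp²) = √(45.1 + 0.109) = 6.72
Q = 28.3.

28.3 ± 6.72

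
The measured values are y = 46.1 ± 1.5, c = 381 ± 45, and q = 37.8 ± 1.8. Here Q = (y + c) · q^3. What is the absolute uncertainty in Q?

4.1e+06

Let u = y + c = 427. δu = √(δy² + δc²) = √(2.25 + 2020) = 45.0, so δu/u = 0.105.
Q is then a monomial in u, q:
δQ/Q = √((δu/u)² + (3·δq/q)²) = √(0.0111 + 0.0204) = 0.178
Q = 2.31e+07, so δQ = 0.178 × 2.31e+07 = 4.1e+06.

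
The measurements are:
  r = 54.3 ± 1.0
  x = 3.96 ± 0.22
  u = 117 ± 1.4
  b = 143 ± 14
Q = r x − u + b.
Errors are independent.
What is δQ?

Let p = r·x = 215. δp/p = √((1·δr/r)² + (1·δx/x)²) = √(0.000339 + 0.00309) = 0.0585, so δp = 12.6.
Q = p − u + b: δQ = √(δp² + δu² + δb²) = √(158 + 1.96 + 196) = 18.9

18.9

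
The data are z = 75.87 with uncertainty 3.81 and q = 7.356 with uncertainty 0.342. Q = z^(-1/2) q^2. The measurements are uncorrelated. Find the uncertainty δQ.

0.598

Each factor contributes (exponent × relative error)² to (δQ/Q)²:
  (−½·δz/z)² = (-0.5×0.0502)² = 0.000630;  (2·δq/q)² = (2×0.0465)² = 0.00865
δQ/Q = √(0.00928) = 0.0963
Q = 6.212, so δQ = 0.0963 × 6.212 = 0.598.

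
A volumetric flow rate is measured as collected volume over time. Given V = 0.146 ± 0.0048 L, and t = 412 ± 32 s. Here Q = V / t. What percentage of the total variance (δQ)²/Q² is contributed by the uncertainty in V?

(δQ/Q)² = (1·δV/V)² + (-1·δt/t)²
  V term: (1×0.0329)² = 0.00108
  t term: (-1×0.0777)² = 0.00603
Total = 0.00711. Share from V = 0.00108/0.00711 = 0.152.

15.2%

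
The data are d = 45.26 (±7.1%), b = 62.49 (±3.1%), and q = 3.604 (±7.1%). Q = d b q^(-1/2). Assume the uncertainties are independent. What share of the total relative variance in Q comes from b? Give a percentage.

13.2%

(δQ/Q)² = (1·δd/d)² + (1·δb/b)² + (−½·δq/q)²
  d term: (1×0.0710)² = 0.00504
  b term: (1×0.0310)² = 0.000961
  q term: (-0.5×0.0710)² = 0.00126
Total = 0.00726. Share from b = 0.000961/0.00726 = 0.132.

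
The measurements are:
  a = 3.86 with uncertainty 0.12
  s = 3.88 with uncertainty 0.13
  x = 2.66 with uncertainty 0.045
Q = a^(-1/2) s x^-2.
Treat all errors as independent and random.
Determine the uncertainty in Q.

0.0140

For a monomial Q ∝ a^(-1/2), s, x^-2, fractional errors add in quadrature:
  (−½·δa/a)² = (-0.5×0.0311)² = 0.000242;  (1·δs/s)² = (1×0.0335)² = 0.00112;  (-2·δx/x)² = (-2×0.0169)² = 0.00114
δQ/Q = √(0.00251) = 0.0501
Q = 0.279, so δQ = 0.0501 × 0.279 = 0.0140.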